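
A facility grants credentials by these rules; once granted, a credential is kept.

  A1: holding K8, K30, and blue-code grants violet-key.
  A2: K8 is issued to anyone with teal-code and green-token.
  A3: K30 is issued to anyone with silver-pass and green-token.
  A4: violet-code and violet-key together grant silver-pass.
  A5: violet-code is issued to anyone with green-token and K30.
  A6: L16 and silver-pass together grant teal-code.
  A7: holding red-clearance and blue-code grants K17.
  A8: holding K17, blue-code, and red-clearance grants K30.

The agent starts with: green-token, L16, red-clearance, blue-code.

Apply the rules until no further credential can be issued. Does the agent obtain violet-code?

Yes

Holding red-clearance and blue-code grants K17 (A7).
Holding K17, blue-code, and red-clearance grants K30 (A8).
Holding green-token and K30 grants violet-code (A5).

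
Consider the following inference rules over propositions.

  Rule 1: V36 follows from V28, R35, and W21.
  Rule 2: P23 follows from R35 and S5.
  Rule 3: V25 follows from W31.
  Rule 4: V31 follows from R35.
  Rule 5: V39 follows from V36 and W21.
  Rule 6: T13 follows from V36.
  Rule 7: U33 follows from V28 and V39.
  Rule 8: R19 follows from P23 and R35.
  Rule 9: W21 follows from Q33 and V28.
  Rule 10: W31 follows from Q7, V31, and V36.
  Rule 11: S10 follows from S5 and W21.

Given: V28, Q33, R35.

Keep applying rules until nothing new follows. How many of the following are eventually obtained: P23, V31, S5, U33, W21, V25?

From Q33 and V28, Rule 9 gives W21.
From R35, Rule 4 gives V31.
V28, R35, and W21 hold, so V36 follows (Rule 1).
V36 and W21 hold, so V39 follows (Rule 5).
From V28 and V39, Rule 7 gives U33.
P23 would need R35 and S5 (Rule 2), but S5 is never established.
V31: reached.
No rule produces S5, and it is not given.
U33: reached.
W21: reached.
V25 would need W31 (Rule 3), but W31 is never established.
Reached: V31, U33, and W21 — 3 of the 6.

3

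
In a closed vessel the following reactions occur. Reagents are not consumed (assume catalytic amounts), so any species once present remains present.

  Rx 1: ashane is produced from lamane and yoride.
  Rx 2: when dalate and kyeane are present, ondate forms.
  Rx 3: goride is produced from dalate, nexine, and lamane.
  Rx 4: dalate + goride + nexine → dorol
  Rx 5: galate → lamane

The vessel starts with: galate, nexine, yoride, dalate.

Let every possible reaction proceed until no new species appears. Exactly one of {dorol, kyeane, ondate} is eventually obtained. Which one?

galate present → lamane forms (Rx 5).
dalate, nexine, and lamane present → goride forms (Rx 3).
dalate, goride, and nexine present → dorol forms (Rx 4).
No rule produces kyeane, and it is not given. ondate would need dalate and kyeane (Rx 2), but kyeane never forms.

dorol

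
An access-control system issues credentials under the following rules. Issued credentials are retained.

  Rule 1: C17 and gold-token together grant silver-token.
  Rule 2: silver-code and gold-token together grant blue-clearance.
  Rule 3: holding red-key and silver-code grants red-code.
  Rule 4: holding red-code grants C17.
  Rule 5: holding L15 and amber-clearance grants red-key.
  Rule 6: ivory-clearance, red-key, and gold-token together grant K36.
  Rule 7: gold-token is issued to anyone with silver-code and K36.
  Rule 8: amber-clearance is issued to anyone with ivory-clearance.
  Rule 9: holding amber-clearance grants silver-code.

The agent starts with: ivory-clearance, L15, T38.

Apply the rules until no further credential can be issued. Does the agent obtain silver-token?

No

silver-token would need C17 and gold-token (Rule 1), but gold-token is never granted.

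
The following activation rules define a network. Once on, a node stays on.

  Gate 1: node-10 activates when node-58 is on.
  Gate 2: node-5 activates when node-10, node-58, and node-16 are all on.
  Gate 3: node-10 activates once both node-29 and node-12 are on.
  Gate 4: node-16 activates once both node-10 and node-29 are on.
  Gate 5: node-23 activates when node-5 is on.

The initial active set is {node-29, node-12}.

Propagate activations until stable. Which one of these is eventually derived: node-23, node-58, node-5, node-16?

Gate 3: node-29 and node-12 on → node-10 on.
Gate 4: node-10 and node-29 on → node-16 on.
node-5 would need node-10, node-58, and node-16 (Gate 2), but node-58 never turns on. No rule produces node-58, and it is not given. node-23 would need node-5 (Gate 5), but node-5 never turns on.

node-16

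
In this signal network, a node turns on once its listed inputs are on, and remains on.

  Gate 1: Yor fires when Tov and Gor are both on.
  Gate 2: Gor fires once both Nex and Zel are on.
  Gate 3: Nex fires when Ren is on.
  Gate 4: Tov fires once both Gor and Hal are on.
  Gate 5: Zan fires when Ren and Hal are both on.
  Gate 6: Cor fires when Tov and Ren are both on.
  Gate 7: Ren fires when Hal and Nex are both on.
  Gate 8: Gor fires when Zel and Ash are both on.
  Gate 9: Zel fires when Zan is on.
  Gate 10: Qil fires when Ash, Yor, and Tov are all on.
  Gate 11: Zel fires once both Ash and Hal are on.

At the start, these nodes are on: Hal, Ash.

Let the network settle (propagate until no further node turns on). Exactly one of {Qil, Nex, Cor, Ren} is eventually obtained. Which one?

Qil

Gate 11: Ash and Hal on → Zel on.
Zel and Ash are on, so Gor fires (Gate 8).
Gor and Hal are on, so Tov fires (Gate 4).
Tov and Gor are on, so Yor fires (Gate 1).
Gate 10: Ash, Yor, and Tov on → Qil on.
Cor would need Tov and Ren (Gate 6), but Ren never turns on. Nex would need Ren (Gate 3), but Ren never turns on. Ren would need Hal and Nex (Gate 7), but Nex never turns on.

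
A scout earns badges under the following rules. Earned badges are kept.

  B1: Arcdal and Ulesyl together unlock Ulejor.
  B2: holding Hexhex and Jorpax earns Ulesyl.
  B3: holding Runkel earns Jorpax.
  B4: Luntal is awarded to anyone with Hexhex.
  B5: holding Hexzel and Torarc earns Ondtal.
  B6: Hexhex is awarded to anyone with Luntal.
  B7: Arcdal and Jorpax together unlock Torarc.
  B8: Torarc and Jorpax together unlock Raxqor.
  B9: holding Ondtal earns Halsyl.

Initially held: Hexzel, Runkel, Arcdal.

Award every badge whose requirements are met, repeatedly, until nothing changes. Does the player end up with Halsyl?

With Runkel, Jorpax is earned (B3).
With Arcdal and Jorpax, Torarc is earned (B7).
With Hexzel and Torarc, Ondtal is earned (B5).
With Ondtal, Halsyl is earned (B9).

Yes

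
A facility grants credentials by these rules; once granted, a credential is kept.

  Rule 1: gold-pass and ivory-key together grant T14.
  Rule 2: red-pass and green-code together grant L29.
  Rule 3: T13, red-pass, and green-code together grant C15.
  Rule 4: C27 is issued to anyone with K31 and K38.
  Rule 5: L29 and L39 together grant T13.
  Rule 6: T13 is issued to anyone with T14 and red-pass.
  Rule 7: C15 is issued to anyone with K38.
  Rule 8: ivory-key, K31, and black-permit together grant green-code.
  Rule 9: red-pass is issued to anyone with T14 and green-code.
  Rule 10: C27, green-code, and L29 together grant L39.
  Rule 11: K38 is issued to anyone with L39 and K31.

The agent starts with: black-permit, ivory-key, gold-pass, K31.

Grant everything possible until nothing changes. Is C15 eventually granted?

Holding gold-pass and ivory-key grants T14 (Rule 1).
Holding ivory-key, K31, and black-permit grants green-code (Rule 8).
Holding T14 and green-code grants red-pass (Rule 9).
Holding T14 and red-pass grants T13 (Rule 6).
Holding T13, red-pass, and green-code grants C15 (Rule 3).

Yes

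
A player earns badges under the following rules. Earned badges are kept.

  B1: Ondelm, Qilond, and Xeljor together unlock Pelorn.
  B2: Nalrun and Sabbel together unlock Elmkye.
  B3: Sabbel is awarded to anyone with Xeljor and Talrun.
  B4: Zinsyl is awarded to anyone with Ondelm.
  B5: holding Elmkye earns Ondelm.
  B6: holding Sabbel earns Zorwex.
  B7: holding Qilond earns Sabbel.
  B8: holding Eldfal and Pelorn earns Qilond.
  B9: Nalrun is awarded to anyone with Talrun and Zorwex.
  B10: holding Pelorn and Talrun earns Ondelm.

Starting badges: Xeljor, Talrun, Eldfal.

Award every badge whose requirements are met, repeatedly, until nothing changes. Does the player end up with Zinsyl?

With Xeljor and Talrun, Sabbel is earned (B3).
With Sabbel, Zorwex is earned (B6).
With Talrun and Zorwex, Nalrun is earned (B9).
With Nalrun and Sabbel, Elmkye is earned (B2).
With Elmkye, Ondelm is earned (B5).
With Ondelm, Zinsyl is earned (B4).

Yes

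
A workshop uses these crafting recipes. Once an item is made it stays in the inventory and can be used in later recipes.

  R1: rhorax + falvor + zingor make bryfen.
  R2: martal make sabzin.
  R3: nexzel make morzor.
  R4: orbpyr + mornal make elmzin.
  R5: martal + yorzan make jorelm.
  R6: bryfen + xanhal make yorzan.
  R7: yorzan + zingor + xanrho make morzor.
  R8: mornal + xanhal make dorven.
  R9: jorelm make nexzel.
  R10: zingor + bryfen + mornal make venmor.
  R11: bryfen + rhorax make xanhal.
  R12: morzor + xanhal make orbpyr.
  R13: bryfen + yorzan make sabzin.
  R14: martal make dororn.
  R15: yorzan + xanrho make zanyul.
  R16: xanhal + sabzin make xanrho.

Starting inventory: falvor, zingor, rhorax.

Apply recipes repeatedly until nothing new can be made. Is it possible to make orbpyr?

Yes

rhorax + falvor + zingor → bryfen (R1).
bryfen + rhorax → xanhal (R11).
Using R6, bryfen and xanhal make yorzan.
bryfen + yorzan → sabzin (R13).
xanhal + sabzin → xanrho (R16).
Using R7, yorzan, zingor, and xanrho make morzor.
morzor + xanhal → orbpyr (R12).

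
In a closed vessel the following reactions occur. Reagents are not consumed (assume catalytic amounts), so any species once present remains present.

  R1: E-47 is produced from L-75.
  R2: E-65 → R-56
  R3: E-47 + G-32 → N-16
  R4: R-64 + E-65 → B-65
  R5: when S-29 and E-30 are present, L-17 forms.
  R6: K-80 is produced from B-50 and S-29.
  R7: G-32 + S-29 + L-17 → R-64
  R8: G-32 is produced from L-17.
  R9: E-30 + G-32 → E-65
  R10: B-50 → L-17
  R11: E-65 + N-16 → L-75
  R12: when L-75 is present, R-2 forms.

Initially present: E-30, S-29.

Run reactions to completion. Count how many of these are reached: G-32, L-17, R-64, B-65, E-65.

5

S-29 and E-30 present → L-17 forms (R5).
L-17 present → G-32 forms (R8).
G-32, S-29, and L-17 present → R-64 forms (R7).
E-30 and G-32 present → E-65 forms (R9).
R-64 and E-65 present → B-65 forms (R4).
G-32: reached.
L-17: reached.
R-64: reached.
B-65: reached.
E-65: reached.
All 5 are reached.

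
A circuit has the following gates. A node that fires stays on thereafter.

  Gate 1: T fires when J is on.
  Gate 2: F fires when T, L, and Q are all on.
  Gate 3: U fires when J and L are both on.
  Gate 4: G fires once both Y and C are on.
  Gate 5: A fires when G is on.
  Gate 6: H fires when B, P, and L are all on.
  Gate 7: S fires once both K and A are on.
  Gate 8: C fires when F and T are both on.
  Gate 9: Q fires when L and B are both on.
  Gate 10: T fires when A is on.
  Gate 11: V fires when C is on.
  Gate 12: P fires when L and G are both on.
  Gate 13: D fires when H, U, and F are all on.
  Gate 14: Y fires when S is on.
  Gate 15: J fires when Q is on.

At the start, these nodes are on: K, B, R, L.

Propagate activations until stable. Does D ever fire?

No

D would need H, U, and F (Gate 13), but H never turns on.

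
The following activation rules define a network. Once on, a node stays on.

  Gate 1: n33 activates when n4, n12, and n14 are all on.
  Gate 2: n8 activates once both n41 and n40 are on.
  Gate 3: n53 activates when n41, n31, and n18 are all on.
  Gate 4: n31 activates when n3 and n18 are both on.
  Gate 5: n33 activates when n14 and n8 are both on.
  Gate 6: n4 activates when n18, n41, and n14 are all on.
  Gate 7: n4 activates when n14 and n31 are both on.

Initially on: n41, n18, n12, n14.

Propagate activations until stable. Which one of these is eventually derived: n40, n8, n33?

n33

n18, n41, and n14 are on, so n4 activates (Gate 6).
n4, n12, and n14 are on, so n33 activates (Gate 1).
No rule produces n40, and it is not given. n8 would need n41 and n40 (Gate 2), but n40 never turns on.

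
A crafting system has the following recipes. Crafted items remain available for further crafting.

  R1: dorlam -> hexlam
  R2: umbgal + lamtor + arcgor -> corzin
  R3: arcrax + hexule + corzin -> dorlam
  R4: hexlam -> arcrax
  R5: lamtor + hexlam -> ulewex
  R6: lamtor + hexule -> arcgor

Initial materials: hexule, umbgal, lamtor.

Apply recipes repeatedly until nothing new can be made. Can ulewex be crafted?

No

ulewex would need lamtor and hexlam (R5), but hexlam is never obtained.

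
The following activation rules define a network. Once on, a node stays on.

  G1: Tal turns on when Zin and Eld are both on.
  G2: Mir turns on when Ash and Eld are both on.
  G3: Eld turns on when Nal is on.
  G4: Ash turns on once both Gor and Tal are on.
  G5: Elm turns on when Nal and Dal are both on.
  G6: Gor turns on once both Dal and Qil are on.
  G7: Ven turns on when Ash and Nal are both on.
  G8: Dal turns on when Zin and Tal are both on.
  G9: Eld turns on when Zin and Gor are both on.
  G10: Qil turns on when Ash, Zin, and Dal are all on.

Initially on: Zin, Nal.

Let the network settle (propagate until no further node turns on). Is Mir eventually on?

Mir would need Ash and Eld (G2), but Ash never turns on.

No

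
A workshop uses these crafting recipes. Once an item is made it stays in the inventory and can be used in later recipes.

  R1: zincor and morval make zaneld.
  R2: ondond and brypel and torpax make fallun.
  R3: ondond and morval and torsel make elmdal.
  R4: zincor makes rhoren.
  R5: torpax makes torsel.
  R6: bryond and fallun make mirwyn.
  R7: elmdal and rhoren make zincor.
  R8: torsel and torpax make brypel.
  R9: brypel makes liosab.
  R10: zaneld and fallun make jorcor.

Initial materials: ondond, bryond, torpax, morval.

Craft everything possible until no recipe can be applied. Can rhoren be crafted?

No

rhoren would need zincor (R4), but zincor is never obtained.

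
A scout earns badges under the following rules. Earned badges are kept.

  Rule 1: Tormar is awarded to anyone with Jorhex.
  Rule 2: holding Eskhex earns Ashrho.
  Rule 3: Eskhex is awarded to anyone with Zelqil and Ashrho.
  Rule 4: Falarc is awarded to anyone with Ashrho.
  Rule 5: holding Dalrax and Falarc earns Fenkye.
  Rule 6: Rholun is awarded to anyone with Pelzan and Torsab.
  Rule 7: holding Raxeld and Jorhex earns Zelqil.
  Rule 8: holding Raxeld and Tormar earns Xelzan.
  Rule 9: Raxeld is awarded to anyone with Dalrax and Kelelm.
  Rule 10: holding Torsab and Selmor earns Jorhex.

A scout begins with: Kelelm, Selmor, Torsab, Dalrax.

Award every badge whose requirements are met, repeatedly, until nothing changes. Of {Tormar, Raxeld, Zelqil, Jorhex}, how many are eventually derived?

With Torsab and Selmor, Jorhex is earned (Rule 10).
With Dalrax and Kelelm, Raxeld is earned (Rule 9).
With Raxeld and Jorhex, Zelqil is earned (Rule 7).
With Jorhex, Tormar is earned (Rule 1).
Tormar: reached.
Raxeld: reached.
Zelqil: reached.
Jorhex: reached.
All 4 are reached.

4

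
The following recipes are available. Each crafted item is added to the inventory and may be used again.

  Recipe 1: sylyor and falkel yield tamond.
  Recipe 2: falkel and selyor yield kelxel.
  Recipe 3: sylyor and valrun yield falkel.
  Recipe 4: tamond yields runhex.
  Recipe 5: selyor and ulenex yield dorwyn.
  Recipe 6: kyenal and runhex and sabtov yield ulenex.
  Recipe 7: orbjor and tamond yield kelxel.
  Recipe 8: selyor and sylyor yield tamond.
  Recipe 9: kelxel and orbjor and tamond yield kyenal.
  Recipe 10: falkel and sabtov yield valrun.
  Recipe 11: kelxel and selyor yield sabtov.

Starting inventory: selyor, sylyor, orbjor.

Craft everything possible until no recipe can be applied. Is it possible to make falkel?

No

falkel would need sylyor and valrun (Recipe 3), but valrun is never obtained.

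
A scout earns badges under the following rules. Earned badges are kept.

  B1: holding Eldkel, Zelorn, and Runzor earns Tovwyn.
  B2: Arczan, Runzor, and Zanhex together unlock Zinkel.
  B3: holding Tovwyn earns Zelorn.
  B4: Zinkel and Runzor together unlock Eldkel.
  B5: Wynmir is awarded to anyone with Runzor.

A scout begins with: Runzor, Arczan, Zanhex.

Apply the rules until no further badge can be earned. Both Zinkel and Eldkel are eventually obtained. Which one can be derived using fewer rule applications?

Zinkel

Zinkel: With Arczan, Runzor, and Zanhex, Zinkel is earned (B2). [1 rule application]
Eldkel: With Arczan, Runzor, and Zanhex, Zinkel is earned (B2). With Zinkel and Runzor, Eldkel is earned (B4). [2 rule applications]
Zinkel needs fewer.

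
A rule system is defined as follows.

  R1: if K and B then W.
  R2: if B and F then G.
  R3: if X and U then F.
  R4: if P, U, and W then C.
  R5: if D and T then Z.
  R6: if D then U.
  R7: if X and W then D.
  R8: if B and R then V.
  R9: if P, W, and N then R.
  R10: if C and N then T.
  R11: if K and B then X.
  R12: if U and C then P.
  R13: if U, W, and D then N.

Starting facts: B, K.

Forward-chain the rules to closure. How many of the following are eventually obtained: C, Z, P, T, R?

C would need P, U, and W (R4), but P is never established.
Z would need D and T (R5), but T is never established.
P would need U and C (R12), but C is never established.
T would need C and N (R10), but C is never established.
R would need P, W, and N (R9), but P is never established.
None of the 5 are reached.

0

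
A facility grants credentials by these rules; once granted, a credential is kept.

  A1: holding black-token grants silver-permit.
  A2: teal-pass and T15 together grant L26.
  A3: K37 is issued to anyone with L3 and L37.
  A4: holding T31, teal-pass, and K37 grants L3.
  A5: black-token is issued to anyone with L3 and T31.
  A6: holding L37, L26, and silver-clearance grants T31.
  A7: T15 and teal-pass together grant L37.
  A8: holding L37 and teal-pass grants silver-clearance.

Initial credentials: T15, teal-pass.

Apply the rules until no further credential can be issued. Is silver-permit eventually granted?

No

silver-permit would need black-token (A1), but black-token is never granted.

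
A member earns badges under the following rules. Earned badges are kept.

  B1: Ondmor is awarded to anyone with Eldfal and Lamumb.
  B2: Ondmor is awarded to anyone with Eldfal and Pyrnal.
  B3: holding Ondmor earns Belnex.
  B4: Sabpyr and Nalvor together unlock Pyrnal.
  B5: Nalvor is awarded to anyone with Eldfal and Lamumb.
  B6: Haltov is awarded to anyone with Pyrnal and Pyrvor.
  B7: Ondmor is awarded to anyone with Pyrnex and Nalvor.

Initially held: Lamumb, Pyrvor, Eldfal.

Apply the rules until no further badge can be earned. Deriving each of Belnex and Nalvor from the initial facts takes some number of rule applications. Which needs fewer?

Nalvor

Nalvor: With Eldfal and Lamumb, Nalvor is earned (B5). [1 rule application]
Belnex: With Eldfal and Lamumb, Ondmor is earned (B1). With Ondmor, Belnex is earned (B3). [2 rule applications]
Nalvor needs fewer.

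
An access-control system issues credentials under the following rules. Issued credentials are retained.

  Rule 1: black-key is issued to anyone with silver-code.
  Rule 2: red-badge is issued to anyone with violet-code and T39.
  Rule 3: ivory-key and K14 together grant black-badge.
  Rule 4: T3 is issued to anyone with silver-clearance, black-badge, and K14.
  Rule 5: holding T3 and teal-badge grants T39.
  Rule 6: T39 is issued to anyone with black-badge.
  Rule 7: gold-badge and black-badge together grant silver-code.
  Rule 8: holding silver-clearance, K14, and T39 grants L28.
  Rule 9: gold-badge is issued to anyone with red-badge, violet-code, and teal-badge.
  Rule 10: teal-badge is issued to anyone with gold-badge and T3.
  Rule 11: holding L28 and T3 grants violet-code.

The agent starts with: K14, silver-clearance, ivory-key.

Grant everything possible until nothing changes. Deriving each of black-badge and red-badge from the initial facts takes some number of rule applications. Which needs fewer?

black-badge: Holding ivory-key and K14 grants black-badge (Rule 3). [1 rule application]
red-badge: Holding ivory-key and K14 grants black-badge (Rule 3). Holding black-badge grants T39 (Rule 6). Holding silver-clearance, black-badge, and K14 grants T3 (Rule 4). Holding silver-clearance, K14, and T39 grants L28 (Rule 8). Holding L28 and T3 grants violet-code (Rule 11). Holding violet-code and T39 grants red-badge (Rule 2). [6 rule applications]
black-badge needs fewer.

black-badge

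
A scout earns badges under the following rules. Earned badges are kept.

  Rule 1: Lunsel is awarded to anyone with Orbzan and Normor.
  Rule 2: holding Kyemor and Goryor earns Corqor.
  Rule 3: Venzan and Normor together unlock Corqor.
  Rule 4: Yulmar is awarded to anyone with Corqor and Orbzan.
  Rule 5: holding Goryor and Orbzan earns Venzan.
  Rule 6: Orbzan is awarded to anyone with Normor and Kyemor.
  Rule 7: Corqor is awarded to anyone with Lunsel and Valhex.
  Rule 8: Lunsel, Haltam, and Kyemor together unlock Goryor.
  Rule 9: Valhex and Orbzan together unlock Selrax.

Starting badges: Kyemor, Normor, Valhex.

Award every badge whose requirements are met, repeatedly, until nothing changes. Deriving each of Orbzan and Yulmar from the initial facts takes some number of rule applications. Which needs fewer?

Orbzan

Orbzan: With Normor and Kyemor, Orbzan is earned (Rule 6). [1 rule application]
Yulmar: With Normor and Kyemor, Orbzan is earned (Rule 6). With Orbzan and Normor, Lunsel is earned (Rule 1). With Lunsel and Valhex, Corqor is earned (Rule 7). With Corqor and Orbzan, Yulmar is earned (Rule 4). [4 rule applications]
Orbzan needs fewer.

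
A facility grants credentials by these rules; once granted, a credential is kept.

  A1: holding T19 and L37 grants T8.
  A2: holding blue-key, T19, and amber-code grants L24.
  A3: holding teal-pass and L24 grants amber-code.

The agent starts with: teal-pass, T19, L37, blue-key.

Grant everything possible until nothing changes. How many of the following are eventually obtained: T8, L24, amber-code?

1

Holding T19 and L37 grants T8 (A1).
T8: reached.
L24 would need blue-key, T19, and amber-code (A2), but amber-code is never granted.
amber-code would need teal-pass and L24 (A3), but L24 is never granted.
Reached: T8 — 1 of the 3.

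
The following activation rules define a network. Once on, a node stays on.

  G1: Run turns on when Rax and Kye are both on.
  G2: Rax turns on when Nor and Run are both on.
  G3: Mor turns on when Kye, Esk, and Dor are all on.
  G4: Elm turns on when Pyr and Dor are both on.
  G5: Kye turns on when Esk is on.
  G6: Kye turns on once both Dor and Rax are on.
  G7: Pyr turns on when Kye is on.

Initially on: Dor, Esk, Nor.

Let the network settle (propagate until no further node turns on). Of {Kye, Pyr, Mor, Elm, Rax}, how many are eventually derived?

Esk is on, so Kye turns on (G5).
Kye, Esk, and Dor are on, so Mor turns on (G3).
Kye is on, so Pyr turns on (G7).
G4: Pyr and Dor on → Elm on.
Kye: reached.
Pyr: reached.
Mor: reached.
Elm: reached.
Rax would need Nor and Run (G2), but Run never turns on.
Reached: Kye, Pyr, Mor, and Elm — 4 of the 5.

4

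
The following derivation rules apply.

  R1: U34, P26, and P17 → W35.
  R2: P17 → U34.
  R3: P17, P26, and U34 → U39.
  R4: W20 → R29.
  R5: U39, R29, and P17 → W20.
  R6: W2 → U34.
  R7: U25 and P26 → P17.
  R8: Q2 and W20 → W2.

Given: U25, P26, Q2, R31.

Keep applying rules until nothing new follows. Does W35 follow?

From U25 and P26, R7 gives P17.
From P17, R2 gives U34.
U34, P26, and P17 hold, so W35 follows (R1).

Yes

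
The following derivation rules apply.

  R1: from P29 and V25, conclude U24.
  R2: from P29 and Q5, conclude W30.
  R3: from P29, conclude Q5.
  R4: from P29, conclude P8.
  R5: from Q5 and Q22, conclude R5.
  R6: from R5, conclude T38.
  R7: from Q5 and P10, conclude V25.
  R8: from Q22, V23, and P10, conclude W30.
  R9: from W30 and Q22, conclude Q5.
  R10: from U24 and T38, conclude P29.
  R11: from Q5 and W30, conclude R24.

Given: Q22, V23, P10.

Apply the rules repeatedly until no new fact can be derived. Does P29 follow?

P29 would need U24 and T38 (R10), but U24 is never established.

No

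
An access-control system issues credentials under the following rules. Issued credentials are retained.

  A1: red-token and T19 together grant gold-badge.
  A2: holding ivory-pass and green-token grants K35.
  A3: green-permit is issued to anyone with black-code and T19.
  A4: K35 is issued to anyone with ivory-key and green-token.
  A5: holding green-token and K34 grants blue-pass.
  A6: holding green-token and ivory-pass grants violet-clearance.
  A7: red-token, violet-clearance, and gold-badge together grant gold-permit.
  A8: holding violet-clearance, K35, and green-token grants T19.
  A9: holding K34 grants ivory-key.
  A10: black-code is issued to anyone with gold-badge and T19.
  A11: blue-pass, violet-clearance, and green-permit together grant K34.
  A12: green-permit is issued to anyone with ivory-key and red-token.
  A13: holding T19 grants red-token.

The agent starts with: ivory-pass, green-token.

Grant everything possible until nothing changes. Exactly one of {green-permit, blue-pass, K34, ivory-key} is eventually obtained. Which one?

Holding ivory-pass and green-token grants K35 (A2).
Holding green-token and ivory-pass grants violet-clearance (A6).
Holding violet-clearance, K35, and green-token grants T19 (A8).
Holding T19 grants red-token (A13).
Holding red-token and T19 grants gold-badge (A1).
Holding gold-badge and T19 grants black-code (A10).
Holding black-code and T19 grants green-permit (A3).
ivory-key would need K34 (A9), but K34 is never granted. blue-pass would need green-token and K34 (A5), but K34 is never granted. K34 would need blue-pass, violet-clearance, and green-permit (A11), but blue-pass is never granted.

green-permit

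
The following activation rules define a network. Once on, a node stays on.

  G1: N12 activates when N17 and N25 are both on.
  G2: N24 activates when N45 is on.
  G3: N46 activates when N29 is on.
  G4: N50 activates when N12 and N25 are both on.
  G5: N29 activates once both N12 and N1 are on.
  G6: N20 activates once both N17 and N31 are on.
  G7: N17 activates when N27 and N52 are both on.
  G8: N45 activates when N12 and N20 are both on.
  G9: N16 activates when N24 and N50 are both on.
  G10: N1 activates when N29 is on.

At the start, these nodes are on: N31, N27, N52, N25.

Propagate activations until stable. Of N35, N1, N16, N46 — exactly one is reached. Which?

N16

G7: N27 and N52 on → N17 on.
G1: N17 and N25 on → N12 on.
G6: N17 and N31 on → N20 on.
N12 and N25 are on, so N50 activates (G4).
N12 and N20 are on, so N45 activates (G8).
G2: N45 on → N24 on.
G9: N24 and N50 on → N16 on.
No rule produces N35, and it is not given. N46 would need N29 (G3), but N29 never turns on. N1 would need N29 (G10), but N29 never turns on.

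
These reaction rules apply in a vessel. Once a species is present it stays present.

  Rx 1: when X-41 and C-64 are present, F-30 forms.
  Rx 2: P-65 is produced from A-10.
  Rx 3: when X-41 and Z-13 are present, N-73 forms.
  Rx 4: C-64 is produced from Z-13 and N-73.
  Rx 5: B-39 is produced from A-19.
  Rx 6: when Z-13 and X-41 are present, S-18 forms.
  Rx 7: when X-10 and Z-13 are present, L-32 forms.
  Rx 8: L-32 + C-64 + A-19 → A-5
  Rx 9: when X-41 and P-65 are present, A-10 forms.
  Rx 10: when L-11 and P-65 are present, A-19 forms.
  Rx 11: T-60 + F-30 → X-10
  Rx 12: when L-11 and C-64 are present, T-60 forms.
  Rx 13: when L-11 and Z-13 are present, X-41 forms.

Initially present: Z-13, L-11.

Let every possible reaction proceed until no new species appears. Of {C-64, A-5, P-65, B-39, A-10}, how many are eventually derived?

L-11 and Z-13 present → X-41 forms (Rx 13).
X-41 and Z-13 present → N-73 forms (Rx 3).
Z-13 and N-73 present → C-64 forms (Rx 4).
C-64: reached.
A-5 would need L-32, C-64, and A-19 (Rx 8), but A-19 never forms.
P-65 would need A-10 (Rx 2), but A-10 never forms.
B-39 would need A-19 (Rx 5), but A-19 never forms.
A-10 would need X-41 and P-65 (Rx 9), but P-65 never forms.
Reached: C-64 — 1 of the 5.

1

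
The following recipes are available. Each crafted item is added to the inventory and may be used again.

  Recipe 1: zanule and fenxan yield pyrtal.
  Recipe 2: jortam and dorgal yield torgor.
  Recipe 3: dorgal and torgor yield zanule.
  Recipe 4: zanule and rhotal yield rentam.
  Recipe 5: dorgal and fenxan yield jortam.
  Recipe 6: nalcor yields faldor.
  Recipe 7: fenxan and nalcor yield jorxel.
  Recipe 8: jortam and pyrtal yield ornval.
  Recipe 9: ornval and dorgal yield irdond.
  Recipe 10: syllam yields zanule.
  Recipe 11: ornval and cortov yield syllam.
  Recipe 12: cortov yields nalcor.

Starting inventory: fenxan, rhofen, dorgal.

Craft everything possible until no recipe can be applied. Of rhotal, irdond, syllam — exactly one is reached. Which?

Using Recipe 5, dorgal and fenxan make jortam.
Using Recipe 2, jortam and dorgal make torgor.
dorgal and torgor → zanule (Recipe 3).
zanule and fenxan → pyrtal (Recipe 1).
Using Recipe 8, jortam and pyrtal make ornval.
ornval and dorgal → irdond (Recipe 9).
No rule produces rhotal, and it is not given. syllam would need ornval and cortov (Recipe 11), but cortov is never obtained.

irdond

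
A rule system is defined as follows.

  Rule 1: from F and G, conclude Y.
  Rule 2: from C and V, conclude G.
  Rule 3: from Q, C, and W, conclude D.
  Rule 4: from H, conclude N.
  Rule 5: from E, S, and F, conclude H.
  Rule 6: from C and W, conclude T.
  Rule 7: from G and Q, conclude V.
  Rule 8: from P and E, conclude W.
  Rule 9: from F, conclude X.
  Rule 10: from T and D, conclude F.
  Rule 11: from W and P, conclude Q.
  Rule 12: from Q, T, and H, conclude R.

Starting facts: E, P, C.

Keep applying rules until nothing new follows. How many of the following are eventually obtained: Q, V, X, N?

2

From P and E, Rule 8 gives W.
W and P hold, so Q follows (Rule 11).
C and W hold, so T follows (Rule 6).
From Q, C, and W, Rule 3 gives D.
T and D hold, so F follows (Rule 10).
From F, Rule 9 gives X.
Q: reached.
V would need G and Q (Rule 7), but G is never established.
X: reached.
N would need H (Rule 4), but H is never established.
Reached: Q and X — 2 of the 4.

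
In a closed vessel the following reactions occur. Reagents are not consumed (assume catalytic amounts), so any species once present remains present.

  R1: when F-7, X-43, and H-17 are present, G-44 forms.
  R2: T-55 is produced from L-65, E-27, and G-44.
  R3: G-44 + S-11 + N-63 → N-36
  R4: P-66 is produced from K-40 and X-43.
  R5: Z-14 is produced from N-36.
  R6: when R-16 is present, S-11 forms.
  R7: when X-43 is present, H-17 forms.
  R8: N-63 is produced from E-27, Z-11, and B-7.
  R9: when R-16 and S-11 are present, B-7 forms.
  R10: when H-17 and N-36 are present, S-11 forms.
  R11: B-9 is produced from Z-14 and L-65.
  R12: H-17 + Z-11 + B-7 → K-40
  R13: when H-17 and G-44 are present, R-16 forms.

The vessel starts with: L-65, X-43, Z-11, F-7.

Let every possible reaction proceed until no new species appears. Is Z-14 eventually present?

No

Z-14 would need N-36 (R5), but N-36 never forms.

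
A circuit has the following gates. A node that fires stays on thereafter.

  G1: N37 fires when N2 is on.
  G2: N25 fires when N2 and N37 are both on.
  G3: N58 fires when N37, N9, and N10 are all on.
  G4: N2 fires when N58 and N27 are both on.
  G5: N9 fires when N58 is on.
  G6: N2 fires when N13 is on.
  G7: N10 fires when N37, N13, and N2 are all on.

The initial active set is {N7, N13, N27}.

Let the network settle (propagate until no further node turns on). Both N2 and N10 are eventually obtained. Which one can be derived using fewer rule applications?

N2: N13 is on, so N2 fires (G6). [1 rule application]
N10: N13 is on, so N2 fires (G6). N2 is on, so N37 fires (G1). N37, N13, and N2 are on, so N10 fires (G7). [3 rule applications]
N2 needs fewer.

N2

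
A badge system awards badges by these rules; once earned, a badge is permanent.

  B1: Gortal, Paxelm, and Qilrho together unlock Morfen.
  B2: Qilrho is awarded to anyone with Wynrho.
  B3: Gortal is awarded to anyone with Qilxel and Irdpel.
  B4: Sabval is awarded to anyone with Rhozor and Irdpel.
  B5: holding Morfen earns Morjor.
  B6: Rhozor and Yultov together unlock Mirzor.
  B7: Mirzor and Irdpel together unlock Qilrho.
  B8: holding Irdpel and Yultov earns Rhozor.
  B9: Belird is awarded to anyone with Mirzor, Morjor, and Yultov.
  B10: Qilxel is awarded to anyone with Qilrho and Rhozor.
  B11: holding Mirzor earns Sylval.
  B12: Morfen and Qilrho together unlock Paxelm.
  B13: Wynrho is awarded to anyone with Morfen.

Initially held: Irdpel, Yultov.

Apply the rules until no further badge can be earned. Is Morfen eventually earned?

No

Morfen would need Gortal, Paxelm, and Qilrho (B1), but Paxelm is never earned.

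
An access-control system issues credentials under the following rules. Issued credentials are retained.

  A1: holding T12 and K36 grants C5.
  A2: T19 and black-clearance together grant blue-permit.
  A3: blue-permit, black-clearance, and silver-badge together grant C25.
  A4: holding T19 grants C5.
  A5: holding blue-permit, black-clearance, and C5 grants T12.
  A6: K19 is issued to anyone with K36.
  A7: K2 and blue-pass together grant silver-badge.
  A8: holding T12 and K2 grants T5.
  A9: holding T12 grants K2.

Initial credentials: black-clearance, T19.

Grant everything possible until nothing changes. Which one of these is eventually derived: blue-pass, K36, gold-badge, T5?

T5

Holding T19 and black-clearance grants blue-permit (A2).
Holding T19 grants C5 (A4).
Holding blue-permit, black-clearance, and C5 grants T12 (A5).
Holding T12 grants K2 (A9).
Holding T12 and K2 grants T5 (A8).
No rule produces gold-badge, and it is not given. No rule produces K36, and it is not given. No rule produces blue-pass, and it is not given.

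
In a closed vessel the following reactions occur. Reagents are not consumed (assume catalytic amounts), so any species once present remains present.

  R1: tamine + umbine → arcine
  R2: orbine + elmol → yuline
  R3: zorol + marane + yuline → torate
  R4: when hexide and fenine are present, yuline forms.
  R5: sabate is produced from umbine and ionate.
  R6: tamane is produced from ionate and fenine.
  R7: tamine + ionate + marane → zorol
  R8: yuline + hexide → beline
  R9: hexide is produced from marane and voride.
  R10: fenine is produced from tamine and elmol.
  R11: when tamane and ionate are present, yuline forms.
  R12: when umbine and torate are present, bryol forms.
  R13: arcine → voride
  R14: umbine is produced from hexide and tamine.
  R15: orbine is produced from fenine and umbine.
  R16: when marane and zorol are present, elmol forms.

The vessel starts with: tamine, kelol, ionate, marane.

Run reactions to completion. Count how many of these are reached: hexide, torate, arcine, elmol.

tamine, ionate, and marane present → zorol forms (R7).
marane and zorol present → elmol forms (R16).
tamine and elmol present → fenine forms (R10).
ionate and fenine present → tamane forms (R6).
tamane and ionate present → yuline forms (R11).
zorol, marane, and yuline present → torate forms (R3).
hexide would need marane and voride (R9), but voride never forms.
torate: reached.
arcine would need tamine and umbine (R1), but umbine never forms.
elmol: reached.
Reached: torate and elmol — 2 of the 4.

2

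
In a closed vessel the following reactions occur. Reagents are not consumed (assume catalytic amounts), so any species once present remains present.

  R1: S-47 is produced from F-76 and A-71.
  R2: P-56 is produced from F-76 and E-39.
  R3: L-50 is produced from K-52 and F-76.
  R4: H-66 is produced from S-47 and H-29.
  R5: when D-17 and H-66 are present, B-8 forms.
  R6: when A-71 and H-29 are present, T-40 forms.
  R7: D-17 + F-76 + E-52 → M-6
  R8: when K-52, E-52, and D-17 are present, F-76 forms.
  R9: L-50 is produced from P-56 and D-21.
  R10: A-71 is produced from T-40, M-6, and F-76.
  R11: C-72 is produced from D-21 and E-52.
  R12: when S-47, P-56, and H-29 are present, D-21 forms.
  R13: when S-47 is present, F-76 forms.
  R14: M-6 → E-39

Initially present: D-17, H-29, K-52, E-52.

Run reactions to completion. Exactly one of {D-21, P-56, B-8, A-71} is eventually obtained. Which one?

P-56

K-52, E-52, and D-17 present → F-76 forms (R8).
D-17, F-76, and E-52 present → M-6 forms (R7).
M-6 present → E-39 forms (R14).
F-76 and E-39 present → P-56 forms (R2).
D-21 would need S-47, P-56, and H-29 (R12), but S-47 never forms. B-8 would need D-17 and H-66 (R5), but H-66 never forms. A-71 would need T-40, M-6, and F-76 (R10), but T-40 never forms.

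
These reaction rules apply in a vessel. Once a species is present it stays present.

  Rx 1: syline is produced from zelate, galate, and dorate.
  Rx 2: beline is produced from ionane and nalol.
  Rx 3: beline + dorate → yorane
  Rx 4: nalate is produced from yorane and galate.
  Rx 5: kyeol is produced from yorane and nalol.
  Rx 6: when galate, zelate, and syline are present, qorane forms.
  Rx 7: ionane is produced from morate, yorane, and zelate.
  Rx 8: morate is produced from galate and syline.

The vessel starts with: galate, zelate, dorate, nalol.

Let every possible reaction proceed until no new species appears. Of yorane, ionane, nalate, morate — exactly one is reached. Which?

morate

zelate, galate, and dorate present → syline forms (Rx 1).
galate and syline present → morate forms (Rx 8).
yorane would need beline and dorate (Rx 3), but beline never forms. nalate would need yorane and galate (Rx 4), but yorane never forms. ionane would need morate, yorane, and zelate (Rx 7), but yorane never forms.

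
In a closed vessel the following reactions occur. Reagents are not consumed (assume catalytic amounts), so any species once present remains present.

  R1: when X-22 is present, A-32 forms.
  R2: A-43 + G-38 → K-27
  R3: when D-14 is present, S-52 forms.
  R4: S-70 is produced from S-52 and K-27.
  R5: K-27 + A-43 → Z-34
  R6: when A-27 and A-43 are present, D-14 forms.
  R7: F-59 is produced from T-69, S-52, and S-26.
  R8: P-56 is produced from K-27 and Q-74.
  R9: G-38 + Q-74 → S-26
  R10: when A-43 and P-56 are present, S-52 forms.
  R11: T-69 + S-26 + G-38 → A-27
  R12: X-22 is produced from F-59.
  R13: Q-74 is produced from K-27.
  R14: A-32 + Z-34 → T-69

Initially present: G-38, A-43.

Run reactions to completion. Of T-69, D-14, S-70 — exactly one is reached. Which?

A-43 and G-38 present → K-27 forms (R2).
K-27 present → Q-74 forms (R13).
K-27 and Q-74 present → P-56 forms (R8).
A-43 and P-56 present → S-52 forms (R10).
S-52 and K-27 present → S-70 forms (R4).
T-69 would need A-32 and Z-34 (R14), but A-32 never forms. D-14 would need A-27 and A-43 (R6), but A-27 never forms.

S-70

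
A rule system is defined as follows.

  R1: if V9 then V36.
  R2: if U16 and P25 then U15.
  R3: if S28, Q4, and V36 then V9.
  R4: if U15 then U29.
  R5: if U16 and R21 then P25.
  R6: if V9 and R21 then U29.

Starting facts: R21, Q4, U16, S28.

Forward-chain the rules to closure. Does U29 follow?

Yes

From U16 and R21, R5 gives P25.
U16 and P25 hold, so U15 follows (R2).
U15 holds, so U29 follows (R4).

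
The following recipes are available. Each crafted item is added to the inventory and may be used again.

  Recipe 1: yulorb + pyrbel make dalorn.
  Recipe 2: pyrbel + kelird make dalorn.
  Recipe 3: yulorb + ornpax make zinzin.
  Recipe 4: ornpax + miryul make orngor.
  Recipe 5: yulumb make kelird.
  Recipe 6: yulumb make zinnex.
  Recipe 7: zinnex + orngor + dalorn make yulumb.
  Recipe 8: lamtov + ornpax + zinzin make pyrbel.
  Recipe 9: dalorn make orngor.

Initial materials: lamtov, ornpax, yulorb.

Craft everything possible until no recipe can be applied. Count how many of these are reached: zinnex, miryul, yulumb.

0

zinnex would need yulumb (Recipe 6), but yulumb is never obtained.
No rule produces miryul, and it is not given.
yulumb would need zinnex, orngor, and dalorn (Recipe 7), but zinnex is never obtained.
None of the 3 are reached.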